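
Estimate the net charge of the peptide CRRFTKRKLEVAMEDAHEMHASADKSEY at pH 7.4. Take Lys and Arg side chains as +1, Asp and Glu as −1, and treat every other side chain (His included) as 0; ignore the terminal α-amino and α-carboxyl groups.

Positive (K, R): R2, R3, K6, R7, K8, K25 → +6.
Negative (D, E): E10, E14, D15, E18, D24, E27 → −6.
Net charge = (+6) + (−6) = 0.

0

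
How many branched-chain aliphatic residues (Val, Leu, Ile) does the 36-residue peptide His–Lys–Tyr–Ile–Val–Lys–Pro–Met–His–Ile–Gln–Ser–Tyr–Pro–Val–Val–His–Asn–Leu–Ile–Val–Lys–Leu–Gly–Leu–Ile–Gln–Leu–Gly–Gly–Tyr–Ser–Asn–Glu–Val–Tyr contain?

13

Matching residues: Ile4, Val5, Ile10, Val15, Val16, Leu19, Ile20, Val21, Leu23, Leu25, Ile26, Leu28, Val35.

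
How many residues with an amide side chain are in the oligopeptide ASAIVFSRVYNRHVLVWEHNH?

Asparagine (N) and glutamine (Q) have uncharged amide side chains.
Matching residues: N11, N20.

2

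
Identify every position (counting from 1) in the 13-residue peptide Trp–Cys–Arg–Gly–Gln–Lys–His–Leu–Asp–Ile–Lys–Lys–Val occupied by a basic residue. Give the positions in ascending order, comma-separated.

The basic amino acids are Lys (K), Arg (R), and His (H).
Matching residues: Arg3, Lys6, His7, Lys11, Lys12.

3, 6, 7, 11, 12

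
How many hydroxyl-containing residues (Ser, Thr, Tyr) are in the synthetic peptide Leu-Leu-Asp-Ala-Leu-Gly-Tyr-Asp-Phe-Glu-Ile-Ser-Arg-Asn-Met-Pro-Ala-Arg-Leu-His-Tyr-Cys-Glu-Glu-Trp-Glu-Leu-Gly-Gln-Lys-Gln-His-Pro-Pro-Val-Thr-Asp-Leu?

4

Matching residues: Tyr7, Ser12, Tyr21, Thr36.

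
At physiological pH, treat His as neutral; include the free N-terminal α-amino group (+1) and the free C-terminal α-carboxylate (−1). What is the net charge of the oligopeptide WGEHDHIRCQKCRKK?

+3

At pH ~7.4 the Lys and Arg side chains are protonated (+1), the Asp and Glu side chains are deprotonated (−1), and with His taken as neutral all other side chains carry no charge.
Positive (K, R): R8, K11, R13, K14, K15 → +5.
Negative (D, E): E3, D5 → −2.
The N-terminus (+1) and C-terminus (−1) cancel.
Net charge = (+5) + (−2) = +3.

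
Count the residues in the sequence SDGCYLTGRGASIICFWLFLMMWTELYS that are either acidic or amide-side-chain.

2

Acidic: D, E. Amide-side-chain: N, Q.
Acidic residues here: D2, E25 (2).
Amide-side-chain residues here: none (0).
The two groups share no amino acid, so total = 2 + 0 = 2.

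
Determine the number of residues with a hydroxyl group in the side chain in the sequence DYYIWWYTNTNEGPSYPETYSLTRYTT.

14

The –OH-bearing residues are Ser, Thr (aliphatic alcohols), and Tyr (phenol).
Matching residues: Y2, Y3, Y7, T8, T10, S15, Y16, T19, Y20, S21, T23, Y25, T26, T27.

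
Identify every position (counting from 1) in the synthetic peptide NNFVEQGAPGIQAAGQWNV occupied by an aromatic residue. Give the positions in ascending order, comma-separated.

Matching residues: F3, W17.

3, 17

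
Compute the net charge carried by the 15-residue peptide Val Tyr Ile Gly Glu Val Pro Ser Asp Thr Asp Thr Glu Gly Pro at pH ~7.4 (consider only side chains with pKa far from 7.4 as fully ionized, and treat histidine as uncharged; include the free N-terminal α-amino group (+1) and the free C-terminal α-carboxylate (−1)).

-4

The side chains ionized at physiological pH are Lys/Arg (+1) and Asp/Glu (−1); with His treated as neutral, nothing else contributes.
Positive (K, R): none → +0.
Negative (D, E): Glu5, Asp9, Asp11, Glu13 → −4.
The N-terminus (+1) and C-terminus (−1) cancel.
Net charge = (+0) + (−4) = −4.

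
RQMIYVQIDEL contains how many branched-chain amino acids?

4

The BCAAs are Val, Leu, and Ile — aliphatic side chains with a branch point.
Matching residues: I4, V6, I8, L11.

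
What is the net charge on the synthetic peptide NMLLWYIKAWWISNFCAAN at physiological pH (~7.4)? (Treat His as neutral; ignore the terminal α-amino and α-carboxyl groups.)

The side chains ionized at physiological pH are Lys/Arg (+1) and Asp/Glu (−1); with His treated as neutral, nothing else contributes.
Positive (K, R): K8 → +1.
Negative (D, E): none → −0.
Net charge = (+1) + (−0) = +1.

+1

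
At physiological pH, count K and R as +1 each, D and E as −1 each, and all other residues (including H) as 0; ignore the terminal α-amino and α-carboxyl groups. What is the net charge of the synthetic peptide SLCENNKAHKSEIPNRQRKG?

+3

Positive (K, R): K7, K10, R16, R18, K19 → +5.
Negative (D, E): E4, E12 → −2.
Net charge = (+5) + (−2) = +3.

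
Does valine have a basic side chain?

No

The basic amino acids are Lys (K), Arg (R), and His (H).
Valine is not in this group.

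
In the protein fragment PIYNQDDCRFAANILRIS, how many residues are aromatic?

F, W, and Y each carry an aromatic ring on the side chain.
Matching residues: Y3, F10.

2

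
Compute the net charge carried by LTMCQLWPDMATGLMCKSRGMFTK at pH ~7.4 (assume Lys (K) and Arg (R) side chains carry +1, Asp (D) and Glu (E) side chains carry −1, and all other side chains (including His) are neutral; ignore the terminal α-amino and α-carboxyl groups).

+2

Positive (K, R): K17, R19, K24 → +3.
Negative (D, E): D9 → −1.
Net charge = (+3) + (−1) = +2.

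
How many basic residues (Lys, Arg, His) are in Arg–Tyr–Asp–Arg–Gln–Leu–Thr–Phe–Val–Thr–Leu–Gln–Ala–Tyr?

Matching residues: Arg1, Arg4.

2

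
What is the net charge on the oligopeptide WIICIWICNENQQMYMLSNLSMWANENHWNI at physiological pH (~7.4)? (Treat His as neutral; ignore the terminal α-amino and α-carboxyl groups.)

-2

The side chains ionized at physiological pH are Lys/Arg (+1) and Asp/Glu (−1); with His treated as neutral, nothing else contributes.
Positive (K, R): none → +0.
Negative (D, E): E10, E26 → −2.
Net charge = (+0) + (−2) = −2.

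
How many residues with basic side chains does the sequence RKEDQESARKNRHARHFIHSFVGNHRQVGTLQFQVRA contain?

K, R, and H are the three residues with basic side chains (ε-amine, guanidinium, and imidazole respectively).
Matching residues: R1, K2, R9, K10, R12, H13, R15, H16, H19, H25, R26, R36.

12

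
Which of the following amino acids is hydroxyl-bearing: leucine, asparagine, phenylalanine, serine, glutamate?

S, T, and Y are the three residues with a side-chain hydroxyl.
Of the listed options, only serine belongs to this group.

serine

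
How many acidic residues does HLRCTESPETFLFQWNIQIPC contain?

2

Only D (aspartate) and E (glutamate) carry a side-chain carboxylic acid.
Matching residues: E6, E9.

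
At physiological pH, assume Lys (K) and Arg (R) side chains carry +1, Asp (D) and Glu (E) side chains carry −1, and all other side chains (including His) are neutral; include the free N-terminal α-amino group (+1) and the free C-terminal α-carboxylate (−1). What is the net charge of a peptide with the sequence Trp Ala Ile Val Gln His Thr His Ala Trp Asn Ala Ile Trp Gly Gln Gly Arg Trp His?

+1

Positive (K, R): Arg18 → +1.
Negative (D, E): none → −0.
The N-terminus (+1) and C-terminus (−1) cancel.
Net charge = (+1) + (−0) = +1.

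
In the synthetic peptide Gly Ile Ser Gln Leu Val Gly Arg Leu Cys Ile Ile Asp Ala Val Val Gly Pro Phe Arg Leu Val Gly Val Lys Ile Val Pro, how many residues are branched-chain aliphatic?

The BCAAs are Val, Leu, and Ile — aliphatic side chains with a branch point.
Matching residues: Ile2, Leu5, Val6, Leu9, Ile11, Ile12, Val15, Val16, Leu21, Val22, Val24, Ile26, Val27.

13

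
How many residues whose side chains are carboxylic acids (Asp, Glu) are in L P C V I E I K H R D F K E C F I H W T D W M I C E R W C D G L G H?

Matching residues: E6, D11, E14, D21, E26, D30.

6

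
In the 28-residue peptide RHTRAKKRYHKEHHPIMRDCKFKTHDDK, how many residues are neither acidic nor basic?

9

Acidic: D, E. Basic: K, R, H. All other residues are neither.
Matching residues: T3, A5, Y9, P15, I16, M17, C20, F22, T24.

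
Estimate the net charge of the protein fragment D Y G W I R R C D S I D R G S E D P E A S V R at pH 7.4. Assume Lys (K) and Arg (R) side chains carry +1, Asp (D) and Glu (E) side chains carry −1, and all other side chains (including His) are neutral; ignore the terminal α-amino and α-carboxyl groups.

-2

Positive (K, R): R6, R7, R13, R23 → +4.
Negative (D, E): D1, D9, D12, E16, D17, E19 → −6.
Net charge = (+4) + (−6) = −2.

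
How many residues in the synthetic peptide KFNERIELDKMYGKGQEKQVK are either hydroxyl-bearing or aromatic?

Hydroxyl-bearing: S, T, Y. Aromatic: F, W, Y.
Hydroxyl-bearing residues here: Y12 (1).
Aromatic residues here: F2, Y12 (2).
Y is in both groups, so the 1 Y residue must not be double-counted.
Total = 1 + 2 − 1 = 2.

2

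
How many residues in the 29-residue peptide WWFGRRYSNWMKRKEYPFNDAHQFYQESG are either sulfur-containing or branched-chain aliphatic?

Sulfur-containing: C, M. Branched-chain aliphatic: I, L, V.
Sulfur-containing residues here: M11 (1).
Branched-chain aliphatic residues here: none (0).
The two groups share no amino acid, so total = 1 + 0 = 1.

1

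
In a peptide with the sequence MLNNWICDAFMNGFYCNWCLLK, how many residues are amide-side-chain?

4

Asparagine (N) and glutamine (Q) have uncharged amide side chains.
Matching residues: N3, N4, N12, N17.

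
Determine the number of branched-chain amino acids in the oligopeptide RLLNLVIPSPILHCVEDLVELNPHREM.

11

The BCAAs are Val, Leu, and Ile — aliphatic side chains with a branch point.
Matching residues: L2, L3, L5, V6, I7, I11, L12, V15, L18, V19, L21.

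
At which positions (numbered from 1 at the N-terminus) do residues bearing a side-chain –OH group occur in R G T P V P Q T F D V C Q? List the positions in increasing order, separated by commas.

3, 8

Serine (S), threonine (T), and tyrosine (Y) each carry a hydroxyl group on the side chain.
Matching residues: T3, T8.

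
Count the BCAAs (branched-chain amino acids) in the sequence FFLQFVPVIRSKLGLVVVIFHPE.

Valine (V), leucine (L), and isoleucine (I) are the branched-chain amino acids.
Matching residues: L3, V6, V8, I9, L13, L15, V16, V17, V18, I19.

10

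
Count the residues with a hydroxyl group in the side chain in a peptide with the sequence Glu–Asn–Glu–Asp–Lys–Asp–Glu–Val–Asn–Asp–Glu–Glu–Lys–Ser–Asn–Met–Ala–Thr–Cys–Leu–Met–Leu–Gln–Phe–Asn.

2

Serine (S), threonine (T), and tyrosine (Y) each carry a hydroxyl group on the side chain.
Matching residues: Ser14, Thr18.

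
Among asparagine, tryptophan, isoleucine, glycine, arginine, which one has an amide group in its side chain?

asparagine

Asparagine (N) and glutamine (Q) have uncharged amide side chains.
Of the listed options, only asparagine belongs to this group.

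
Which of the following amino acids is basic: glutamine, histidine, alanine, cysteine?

The basic amino acids are Lys (K), Arg (R), and His (H).
Of the listed options, only histidine belongs to this group.

histidine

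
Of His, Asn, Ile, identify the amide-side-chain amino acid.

Asn

The amide-side-chain residues are Asn (N) and Gln (Q).
Of the listed options, only Asn belongs to this group.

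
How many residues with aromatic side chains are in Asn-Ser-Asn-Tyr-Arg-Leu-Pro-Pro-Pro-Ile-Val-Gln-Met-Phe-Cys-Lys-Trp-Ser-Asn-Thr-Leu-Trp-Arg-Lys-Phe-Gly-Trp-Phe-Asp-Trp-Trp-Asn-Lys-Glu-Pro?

9

Phenylalanine (F), tryptophan (W), and tyrosine (Y) have aromatic ring side chains.
Matching residues: Tyr4, Phe14, Trp17, Trp22, Phe25, Trp27, Phe28, Trp30, Trp31.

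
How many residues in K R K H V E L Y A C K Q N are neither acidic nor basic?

Acidic: D, E. Basic: K, R, H. All other residues are neither.
Matching residues: V5, L7, Y8, A9, C10, Q12, N13.

7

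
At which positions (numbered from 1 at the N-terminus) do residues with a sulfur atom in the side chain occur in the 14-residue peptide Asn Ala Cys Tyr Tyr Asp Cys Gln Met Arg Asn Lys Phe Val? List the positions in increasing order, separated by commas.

3, 7, 9

The sulfur-bearing residues are cysteine (–SH) and methionine (–S–CH₃).
Matching residues: Cys3, Cys7, Met9.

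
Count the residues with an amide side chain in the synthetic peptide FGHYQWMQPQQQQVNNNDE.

9

Asparagine (N) and glutamine (Q) have uncharged amide side chains.
Matching residues: Q5, Q8, Q10, Q11, Q12, Q13, N15, N16, N17.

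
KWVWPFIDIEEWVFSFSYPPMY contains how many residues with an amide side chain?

0

Asparagine (N) and glutamine (Q) have uncharged amide side chains.
None of the 22 residues belong to this group.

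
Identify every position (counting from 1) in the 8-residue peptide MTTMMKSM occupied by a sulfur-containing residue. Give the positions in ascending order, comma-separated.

1, 4, 5, 8

Only Cys (C) and Met (M) have a sulfur atom in the side chain.
Matching residues: M1, M4, M5, M8.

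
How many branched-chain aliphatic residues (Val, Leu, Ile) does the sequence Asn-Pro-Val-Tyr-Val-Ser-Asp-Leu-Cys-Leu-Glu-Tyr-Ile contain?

Matching residues: Val3, Val5, Leu8, Leu10, Ile13.

5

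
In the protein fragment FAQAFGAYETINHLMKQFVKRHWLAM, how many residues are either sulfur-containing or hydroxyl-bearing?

4

Sulfur-containing: C, M. Hydroxyl-bearing: S, T, Y.
Sulfur-containing residues here: M15, M26 (2).
Hydroxyl-bearing residues here: Y8, T10 (2).
The two groups share no amino acid, so total = 2 + 2 = 4.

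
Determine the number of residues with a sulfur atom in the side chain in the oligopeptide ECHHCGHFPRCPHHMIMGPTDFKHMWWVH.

Only Cys (C) and Met (M) have a sulfur atom in the side chain.
Matching residues: C2, C5, C11, M15, M17, M25.

6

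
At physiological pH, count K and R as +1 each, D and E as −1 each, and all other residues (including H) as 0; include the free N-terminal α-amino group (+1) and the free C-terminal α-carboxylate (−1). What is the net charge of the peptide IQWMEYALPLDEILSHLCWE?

-4

Positive (K, R): none → +0.
Negative (D, E): E5, D11, E12, E20 → −4.
The N-terminus (+1) and C-terminus (−1) cancel.
Net charge = (+0) + (−4) = −4.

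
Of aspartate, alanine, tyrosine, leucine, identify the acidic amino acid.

Only D (aspartate) and E (glutamate) carry a side-chain carboxylic acid.
Of the listed options, only aspartate belongs to this group.

aspartate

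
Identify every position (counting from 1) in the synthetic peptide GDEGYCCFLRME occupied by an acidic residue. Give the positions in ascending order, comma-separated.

2, 3, 12

The acidic residues are Asp (D) and Glu (E), whose side chains end in a carboxylate group.
Matching residues: D2, E3, E12.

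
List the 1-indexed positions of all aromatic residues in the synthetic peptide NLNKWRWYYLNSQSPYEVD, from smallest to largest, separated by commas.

The aromatic amino acids are Phe (F, benzyl), Trp (W, indole), and Tyr (Y, phenol).
Matching residues: W5, W7, Y8, Y9, Y16.

5, 7, 8, 9, 16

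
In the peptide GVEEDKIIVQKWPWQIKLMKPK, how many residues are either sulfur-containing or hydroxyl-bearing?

Sulfur-containing: C, M. Hydroxyl-bearing: S, T, Y.
Sulfur-containing residues here: M19 (1).
Hydroxyl-bearing residues here: none (0).
The two groups share no amino acid, so total = 1 + 0 = 1.

1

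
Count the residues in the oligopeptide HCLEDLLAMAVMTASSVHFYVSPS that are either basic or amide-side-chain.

Basic: H, K, R. Amide-side-chain: N, Q.
Basic residues here: H1, H18 (2).
Amide-side-chain residues here: none (0).
The two groups share no amino acid, so total = 2 + 0 = 2.

2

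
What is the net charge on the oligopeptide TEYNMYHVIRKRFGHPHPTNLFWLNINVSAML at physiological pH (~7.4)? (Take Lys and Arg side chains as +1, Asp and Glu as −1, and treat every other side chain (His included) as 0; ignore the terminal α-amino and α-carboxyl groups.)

Positive (K, R): R10, K11, R12 → +3.
Negative (D, E): E2 → −1.
Net charge = (+3) + (−1) = +2.

+2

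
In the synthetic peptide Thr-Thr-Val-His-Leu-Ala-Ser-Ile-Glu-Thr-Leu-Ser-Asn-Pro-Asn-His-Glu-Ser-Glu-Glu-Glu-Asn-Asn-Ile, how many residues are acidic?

5

Aspartate (D) and glutamate (E) have carboxylic-acid side chains and are the acidic amino acids.
Matching residues: Glu9, Glu17, Glu19, Glu20, Glu21.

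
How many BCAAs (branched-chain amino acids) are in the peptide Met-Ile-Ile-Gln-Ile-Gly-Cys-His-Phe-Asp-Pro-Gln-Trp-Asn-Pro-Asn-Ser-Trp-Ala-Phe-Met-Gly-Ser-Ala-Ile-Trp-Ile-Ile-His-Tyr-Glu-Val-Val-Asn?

The BCAAs are Val, Leu, and Ile — aliphatic side chains with a branch point.
Matching residues: Ile2, Ile3, Ile5, Ile25, Ile27, Ile28, Val32, Val33.

8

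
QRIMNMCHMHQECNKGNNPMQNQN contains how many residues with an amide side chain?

10

The amide-side-chain residues are Asn (N) and Gln (Q).
Matching residues: Q1, N5, Q11, N14, N17, N18, Q21, N22, Q23, N24.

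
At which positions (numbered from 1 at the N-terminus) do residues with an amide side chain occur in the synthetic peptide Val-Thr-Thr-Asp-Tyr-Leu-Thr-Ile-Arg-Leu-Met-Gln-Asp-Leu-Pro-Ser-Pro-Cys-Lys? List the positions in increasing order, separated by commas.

Only N (asparagine) and Q (glutamine) carry a side-chain carboxamide.
Matching residues: Gln12.

12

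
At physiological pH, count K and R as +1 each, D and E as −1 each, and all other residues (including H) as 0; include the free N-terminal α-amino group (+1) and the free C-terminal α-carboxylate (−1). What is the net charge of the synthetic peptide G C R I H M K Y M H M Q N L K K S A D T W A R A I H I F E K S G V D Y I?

Positive (K, R): R3, K7, K15, K16, R23, K30 → +6.
Negative (D, E): D19, E29, D34 → −3.
The N-terminus (+1) and C-terminus (−1) cancel.
Net charge = (+6) + (−3) = +3.

+3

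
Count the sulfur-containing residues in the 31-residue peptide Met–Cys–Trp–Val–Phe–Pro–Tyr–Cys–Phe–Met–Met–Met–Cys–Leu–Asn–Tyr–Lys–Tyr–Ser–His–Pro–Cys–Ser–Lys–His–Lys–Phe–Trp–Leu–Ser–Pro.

8

The sulfur-bearing residues are cysteine (–SH) and methionine (–S–CH₃).
Matching residues: Met1, Cys2, Cys8, Met10, Met11, Met12, Cys13, Cys22.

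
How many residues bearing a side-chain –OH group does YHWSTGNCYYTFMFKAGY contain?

7

S, T, and Y are the three residues with a side-chain hydroxyl.
Matching residues: Y1, S4, T5, Y9, Y10, T11, Y18.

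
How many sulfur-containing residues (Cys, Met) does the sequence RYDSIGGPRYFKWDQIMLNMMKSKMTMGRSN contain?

5

Matching residues: M17, M20, M21, M25, M27.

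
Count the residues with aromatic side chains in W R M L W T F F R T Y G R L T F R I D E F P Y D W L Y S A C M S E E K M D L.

Phenylalanine (F), tryptophan (W), and tyrosine (Y) have aromatic ring side chains.
Matching residues: W1, W5, F7, F8, Y11, F16, F21, Y23, W25, Y27.

10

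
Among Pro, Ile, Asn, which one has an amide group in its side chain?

Asn

Asparagine (N) and glutamine (Q) have uncharged amide side chains.
Of the listed options, only Asn belongs to this group.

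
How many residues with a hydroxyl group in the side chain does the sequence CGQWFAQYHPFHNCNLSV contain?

2

S, T, and Y are the three residues with a side-chain hydroxyl.
Matching residues: Y8, S17.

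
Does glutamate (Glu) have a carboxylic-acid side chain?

Yes

The acidic residues are Asp (D) and Glu (E), whose side chains end in a carboxylate group.
Glutamate is in this group.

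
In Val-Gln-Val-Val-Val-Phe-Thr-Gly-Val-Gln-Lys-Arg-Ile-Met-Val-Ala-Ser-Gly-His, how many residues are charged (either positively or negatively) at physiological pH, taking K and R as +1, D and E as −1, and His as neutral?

2

Charged side chains at pH ~7.4: K, R (positive); D, E (negative).
Matching residues: Lys11, Arg12.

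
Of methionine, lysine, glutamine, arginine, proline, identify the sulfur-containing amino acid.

The sulfur-bearing residues are cysteine (–SH) and methionine (–S–CH₃).
Of the listed options, only methionine belongs to this group.

methionine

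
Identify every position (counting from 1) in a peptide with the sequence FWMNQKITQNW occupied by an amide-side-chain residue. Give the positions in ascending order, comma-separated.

4, 5, 9, 10

Matching residues: N4, Q5, Q9, N10.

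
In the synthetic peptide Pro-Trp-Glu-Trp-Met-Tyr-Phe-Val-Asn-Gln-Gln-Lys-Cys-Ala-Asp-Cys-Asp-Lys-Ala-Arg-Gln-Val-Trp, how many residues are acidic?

3

Only D (aspartate) and E (glutamate) carry a side-chain carboxylic acid.
Matching residues: Glu3, Asp15, Asp17.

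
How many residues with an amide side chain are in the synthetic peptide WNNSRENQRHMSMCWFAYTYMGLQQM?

The amide-side-chain residues are Asn (N) and Gln (Q).
Matching residues: N2, N3, N7, Q8, Q24, Q25.

6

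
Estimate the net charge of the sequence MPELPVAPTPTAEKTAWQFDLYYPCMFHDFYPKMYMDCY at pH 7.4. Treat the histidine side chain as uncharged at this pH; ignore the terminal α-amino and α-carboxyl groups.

The side chains ionized at physiological pH are Lys/Arg (+1) and Asp/Glu (−1); with His treated as neutral, nothing else contributes.
Positive (K, R): K14, K33 → +2.
Negative (D, E): E3, E13, D20, D29, D37 → −5.
Net charge = (+2) + (−5) = −3.

-3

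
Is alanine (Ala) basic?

No

The basic amino acids are Lys (K), Arg (R), and His (H).
Alanine is not in this group.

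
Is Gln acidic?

Aspartate (D) and glutamate (E) have carboxylic-acid side chains and are the acidic amino acids.
Glutamine is not in this group.

No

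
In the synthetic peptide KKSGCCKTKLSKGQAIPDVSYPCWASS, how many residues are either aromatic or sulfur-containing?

5

Aromatic: F, W, Y. Sulfur-containing: C, M.
Aromatic residues here: Y21, W24 (2).
Sulfur-containing residues here: C5, C6, C23 (3).
The two groups share no amino acid, so total = 2 + 3 = 5.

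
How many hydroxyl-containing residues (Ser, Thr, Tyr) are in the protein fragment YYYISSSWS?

7

Matching residues: Y1, Y2, Y3, S5, S6, S7, S9.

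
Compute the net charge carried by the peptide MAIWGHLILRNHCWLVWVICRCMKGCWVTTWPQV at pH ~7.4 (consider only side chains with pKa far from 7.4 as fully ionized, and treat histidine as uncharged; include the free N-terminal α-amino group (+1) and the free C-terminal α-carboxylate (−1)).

The side chains ionized at physiological pH are Lys/Arg (+1) and Asp/Glu (−1); with His treated as neutral, nothing else contributes.
Positive (K, R): R10, R21, K24 → +3.
Negative (D, E): none → −0.
The N-terminus (+1) and C-terminus (−1) cancel.
Net charge = (+3) + (−0) = +3.

+3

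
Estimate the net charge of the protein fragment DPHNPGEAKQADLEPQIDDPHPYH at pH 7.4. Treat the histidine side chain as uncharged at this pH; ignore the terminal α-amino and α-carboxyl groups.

At pH ~7.4 the Lys and Arg side chains are protonated (+1), the Asp and Glu side chains are deprotonated (−1), and with His taken as neutral all other side chains carry no charge.
Positive (K, R): K9 → +1.
Negative (D, E): D1, E7, D12, E14, D18, D19 → −6.
Net charge = (+1) + (−6) = −5.

-5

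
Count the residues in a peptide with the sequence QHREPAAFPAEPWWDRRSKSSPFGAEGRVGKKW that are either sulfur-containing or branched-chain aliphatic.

1

Sulfur-containing: C, M. Branched-chain aliphatic: I, L, V.
Sulfur-containing residues here: none (0).
Branched-chain aliphatic residues here: V29 (1).
The two groups share no amino acid, so total = 0 + 1 = 1.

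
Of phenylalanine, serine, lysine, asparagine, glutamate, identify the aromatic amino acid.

Phenylalanine (F), tryptophan (W), and tyrosine (Y) have aromatic ring side chains.
Of the listed options, only phenylalanine belongs to this group.

phenylalanine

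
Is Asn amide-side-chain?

Yes

Only N (asparagine) and Q (glutamine) carry a side-chain carboxamide.
Asparagine is in this group.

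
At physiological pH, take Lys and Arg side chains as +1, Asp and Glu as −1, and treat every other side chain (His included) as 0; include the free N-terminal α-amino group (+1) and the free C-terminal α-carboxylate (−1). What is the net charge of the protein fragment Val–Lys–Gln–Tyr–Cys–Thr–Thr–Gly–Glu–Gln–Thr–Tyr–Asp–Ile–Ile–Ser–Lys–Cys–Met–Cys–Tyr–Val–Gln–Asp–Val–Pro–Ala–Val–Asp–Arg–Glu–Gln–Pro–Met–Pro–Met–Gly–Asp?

-3

Positive (K, R): Lys2, Lys17, Arg30 → +3.
Negative (D, E): Glu9, Asp13, Asp24, Asp29, Glu31, Asp38 → −6.
The N-terminus (+1) and C-terminus (−1) cancel.
Net charge = (+3) + (−6) = −3.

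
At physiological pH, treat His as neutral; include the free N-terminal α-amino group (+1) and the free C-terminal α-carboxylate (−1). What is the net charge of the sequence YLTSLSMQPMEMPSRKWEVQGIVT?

0

The side chains ionized at physiological pH are Lys/Arg (+1) and Asp/Glu (−1); with His treated as neutral, nothing else contributes.
Positive (K, R): R15, K16 → +2.
Negative (D, E): E11, E18 → −2.
The N-terminus (+1) and C-terminus (−1) cancel.
Net charge = (+2) + (−2) = 0.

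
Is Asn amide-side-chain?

Yes

The amide-side-chain residues are Asn (N) and Gln (Q).
Asparagine is in this group.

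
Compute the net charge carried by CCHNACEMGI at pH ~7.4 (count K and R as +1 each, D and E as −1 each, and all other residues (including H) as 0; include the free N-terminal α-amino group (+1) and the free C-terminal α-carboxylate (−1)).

Positive (K, R): none → +0.
Negative (D, E): E7 → −1.
The N-terminus (+1) and C-terminus (−1) cancel.
Net charge = (+0) + (−1) = −1.

-1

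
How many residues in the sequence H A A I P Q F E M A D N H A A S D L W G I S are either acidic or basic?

5

Acidic: D, E. Basic: H, K, R.
Acidic residues here: E8, D11, D17 (3).
Basic residues here: H1, H13 (2).
The two groups share no amino acid, so total = 3 + 2 = 5.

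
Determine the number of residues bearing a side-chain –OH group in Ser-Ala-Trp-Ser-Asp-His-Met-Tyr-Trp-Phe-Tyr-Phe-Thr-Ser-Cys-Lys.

6

The –OH-bearing residues are Ser, Thr (aliphatic alcohols), and Tyr (phenol).
Matching residues: Ser1, Ser4, Tyr8, Tyr11, Thr13, Ser14.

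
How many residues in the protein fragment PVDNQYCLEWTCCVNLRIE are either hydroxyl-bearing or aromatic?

3

Hydroxyl-bearing: S, T, Y. Aromatic: F, W, Y.
Hydroxyl-bearing residues here: Y6, T11 (2).
Aromatic residues here: Y6, W10 (2).
Y is in both groups, so the 1 Y residue must not be double-counted.
Total = 2 + 2 − 1 = 3.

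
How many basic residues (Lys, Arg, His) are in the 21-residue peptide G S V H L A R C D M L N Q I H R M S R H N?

6

Matching residues: H4, R7, H15, R16, R19, H20.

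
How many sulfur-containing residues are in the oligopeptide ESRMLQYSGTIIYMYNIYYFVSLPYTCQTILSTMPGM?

5

The sulfur-bearing residues are cysteine (–SH) and methionine (–S–CH₃).
Matching residues: M4, M14, C27, M34, M37.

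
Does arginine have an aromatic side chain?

No

The aromatic amino acids are Phe (F, benzyl), Trp (W, indole), and Tyr (Y, phenol).
Arginine is not in this group.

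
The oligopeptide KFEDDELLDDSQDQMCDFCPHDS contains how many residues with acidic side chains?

9

Only D (aspartate) and E (glutamate) carry a side-chain carboxylic acid.
Matching residues: E3, D4, D5, E6, D9, D10, D13, D17, D22.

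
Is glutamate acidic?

Yes

The acidic residues are Asp (D) and Glu (E), whose side chains end in a carboxylate group.
Glutamate is in this group.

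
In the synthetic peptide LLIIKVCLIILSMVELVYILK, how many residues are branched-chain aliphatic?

14

The BCAAs are Val, Leu, and Ile — aliphatic side chains with a branch point.
Matching residues: L1, L2, I3, I4, V6, L8, I9, I10, L11, V14, L16, V17, I19, L20.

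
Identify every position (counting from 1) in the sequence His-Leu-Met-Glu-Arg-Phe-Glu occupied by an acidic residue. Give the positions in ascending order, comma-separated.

The acidic residues are Asp (D) and Glu (E), whose side chains end in a carboxylate group.
Matching residues: Glu4, Glu7.

4, 7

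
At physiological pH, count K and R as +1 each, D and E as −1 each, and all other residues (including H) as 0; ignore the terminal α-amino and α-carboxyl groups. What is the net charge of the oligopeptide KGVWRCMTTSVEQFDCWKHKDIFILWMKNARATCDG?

+2

Positive (K, R): K1, R5, K18, K20, K28, R31 → +6.
Negative (D, E): E12, D15, D21, D35 → −4.
Net charge = (+6) + (−4) = +2.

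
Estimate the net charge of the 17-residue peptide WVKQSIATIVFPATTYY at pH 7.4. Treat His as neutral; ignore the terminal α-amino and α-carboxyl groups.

+1

At pH ~7.4 the Lys and Arg side chains are protonated (+1), the Asp and Glu side chains are deprotonated (−1), and with His taken as neutral all other side chains carry no charge.
Positive (K, R): K3 → +1.
Negative (D, E): none → −0.
Net charge = (+1) + (−0) = +1.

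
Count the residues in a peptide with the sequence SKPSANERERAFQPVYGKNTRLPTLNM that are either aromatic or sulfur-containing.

3

Aromatic: F, W, Y. Sulfur-containing: C, M.
Aromatic residues here: F12, Y16 (2).
Sulfur-containing residues here: M27 (1).
The two groups share no amino acid, so total = 2 + 1 = 3.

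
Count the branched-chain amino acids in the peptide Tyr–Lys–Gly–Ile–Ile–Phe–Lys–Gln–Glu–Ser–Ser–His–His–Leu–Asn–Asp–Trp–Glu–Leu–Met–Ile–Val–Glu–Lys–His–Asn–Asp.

6

The BCAAs are Val, Leu, and Ile — aliphatic side chains with a branch point.
Matching residues: Ile4, Ile5, Leu14, Leu19, Ile21, Val22.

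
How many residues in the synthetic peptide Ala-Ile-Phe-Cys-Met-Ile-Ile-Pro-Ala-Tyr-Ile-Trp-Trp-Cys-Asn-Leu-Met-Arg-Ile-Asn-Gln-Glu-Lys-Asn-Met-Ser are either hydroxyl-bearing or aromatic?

5

Hydroxyl-bearing: S, T, Y. Aromatic: F, W, Y.
Hydroxyl-bearing residues here: Tyr10, Ser26 (2).
Aromatic residues here: Phe3, Tyr10, Trp12, Trp13 (4).
Y is in both groups, so the 1 Y residue must not be double-counted.
Total = 2 + 4 − 1 = 5.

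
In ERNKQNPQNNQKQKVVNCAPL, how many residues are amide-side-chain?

9

Asparagine (N) and glutamine (Q) have uncharged amide side chains.
Matching residues: N3, Q5, N6, Q8, N9, N10, Q11, Q13, N17.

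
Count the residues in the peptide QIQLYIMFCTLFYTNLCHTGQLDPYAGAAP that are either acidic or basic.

Acidic: D, E. Basic: H, K, R.
Acidic residues here: D23 (1).
Basic residues here: H18 (1).
The two groups share no amino acid, so total = 1 + 1 = 2.

2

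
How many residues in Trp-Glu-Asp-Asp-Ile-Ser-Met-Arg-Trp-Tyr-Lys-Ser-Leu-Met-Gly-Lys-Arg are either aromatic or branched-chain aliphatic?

Aromatic: F, W, Y. Branched-chain aliphatic: I, L, V.
Aromatic residues here: Trp1, Trp9, Tyr10 (3).
Branched-chain aliphatic residues here: Ile5, Leu13 (2).
The two groups share no amino acid, so total = 3 + 2 = 5.

5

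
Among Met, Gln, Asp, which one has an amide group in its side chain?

Gln

The amide-side-chain residues are Asn (N) and Gln (Q).
Of the listed options, only Gln belongs to this group.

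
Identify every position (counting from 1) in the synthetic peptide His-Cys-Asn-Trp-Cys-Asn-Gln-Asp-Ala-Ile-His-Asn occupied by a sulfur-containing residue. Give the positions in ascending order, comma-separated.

The sulfur-bearing residues are cysteine (–SH) and methionine (–S–CH₃).
Matching residues: Cys2, Cys5.

2, 5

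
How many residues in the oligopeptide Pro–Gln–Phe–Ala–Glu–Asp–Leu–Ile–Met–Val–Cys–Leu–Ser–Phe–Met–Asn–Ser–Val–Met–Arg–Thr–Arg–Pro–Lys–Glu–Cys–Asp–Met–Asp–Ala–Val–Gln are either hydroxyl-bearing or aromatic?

5

Hydroxyl-bearing: S, T, Y. Aromatic: F, W, Y.
Hydroxyl-bearing residues here: Ser13, Ser17, Thr21 (3).
Aromatic residues here: Phe3, Phe14 (2).
(Y belongs to both groups, but none appear in this sequence.) Total = 3 + 2 = 5.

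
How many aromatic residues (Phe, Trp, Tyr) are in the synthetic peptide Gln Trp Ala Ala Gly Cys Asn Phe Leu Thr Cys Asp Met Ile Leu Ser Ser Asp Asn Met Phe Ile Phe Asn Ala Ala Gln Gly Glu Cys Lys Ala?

Matching residues: Trp2, Phe8, Phe21, Phe23.

4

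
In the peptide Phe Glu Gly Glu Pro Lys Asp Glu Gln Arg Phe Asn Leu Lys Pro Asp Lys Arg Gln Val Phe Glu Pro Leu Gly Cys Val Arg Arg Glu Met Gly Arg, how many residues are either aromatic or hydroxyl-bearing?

3

Aromatic: F, W, Y. Hydroxyl-bearing: S, T, Y.
Aromatic residues here: Phe1, Phe11, Phe21 (3).
Hydroxyl-bearing residues here: none (0).
(Y belongs to both groups, but none appear in this sequence.) Total = 3 + 0 = 3.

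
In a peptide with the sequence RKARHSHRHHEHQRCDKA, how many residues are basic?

11

The basic amino acids are Lys (K), Arg (R), and His (H).
Matching residues: R1, K2, R4, H5, H7, R8, H9, H10, H12, R14, K17.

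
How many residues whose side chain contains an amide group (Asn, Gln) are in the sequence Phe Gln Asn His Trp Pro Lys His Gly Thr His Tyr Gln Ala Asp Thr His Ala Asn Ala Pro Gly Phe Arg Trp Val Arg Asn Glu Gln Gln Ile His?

Matching residues: Gln2, Asn3, Gln13, Asn19, Asn28, Gln30, Gln31.

7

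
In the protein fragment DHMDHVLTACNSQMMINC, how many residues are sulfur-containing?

5

Only Cys (C) and Met (M) have a sulfur atom in the side chain.
Matching residues: M3, C10, M14, M15, C18.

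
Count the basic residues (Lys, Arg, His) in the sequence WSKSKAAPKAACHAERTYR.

Matching residues: K3, K5, K9, H13, R16, R19.

6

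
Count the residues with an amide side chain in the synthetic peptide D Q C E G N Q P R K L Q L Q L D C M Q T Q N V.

Only N (asparagine) and Q (glutamine) carry a side-chain carboxamide.
Matching residues: Q2, N6, Q7, Q12, Q14, Q19, Q21, N22.

8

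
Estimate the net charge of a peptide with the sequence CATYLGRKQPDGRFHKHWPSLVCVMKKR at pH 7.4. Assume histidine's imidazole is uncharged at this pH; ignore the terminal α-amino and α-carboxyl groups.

+6

The side chains ionized at physiological pH are Lys/Arg (+1) and Asp/Glu (−1); with His treated as neutral, nothing else contributes.
Positive (K, R): R7, K8, R13, K16, K26, K27, R28 → +7.
Negative (D, E): D11 → −1.
Net charge = (+7) + (−1) = +6.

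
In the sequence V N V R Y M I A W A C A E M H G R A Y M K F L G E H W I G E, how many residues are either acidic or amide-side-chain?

4

Acidic: D, E. Amide-side-chain: N, Q.
Acidic residues here: E13, E25, E30 (3).
Amide-side-chain residues here: N2 (1).
The two groups share no amino acid, so total = 3 + 1 = 4.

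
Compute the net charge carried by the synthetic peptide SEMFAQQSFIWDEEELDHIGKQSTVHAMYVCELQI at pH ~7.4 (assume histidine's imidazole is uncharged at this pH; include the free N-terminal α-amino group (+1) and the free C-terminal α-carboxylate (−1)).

Near pH 7.4, K and R contribute +1 each, D and E contribute −1 each, and every other side chain (His included, as stated) is uncharged.
Positive (K, R): K21 → +1.
Negative (D, E): E2, D12, E13, E14, E15, D17, E32 → −7.
The N-terminus (+1) and C-terminus (−1) cancel.
Net charge = (+1) + (−7) = −6.

-6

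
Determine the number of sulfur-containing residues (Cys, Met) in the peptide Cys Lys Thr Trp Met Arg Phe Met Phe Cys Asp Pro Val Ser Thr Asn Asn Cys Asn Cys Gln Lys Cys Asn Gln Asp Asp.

Matching residues: Cys1, Met5, Met8, Cys10, Cys18, Cys20, Cys23.

7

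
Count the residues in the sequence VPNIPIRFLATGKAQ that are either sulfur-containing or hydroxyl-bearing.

1

Sulfur-containing: C, M. Hydroxyl-bearing: S, T, Y.
Sulfur-containing residues here: none (0).
Hydroxyl-bearing residues here: T11 (1).
The two groups share no amino acid, so total = 0 + 1 = 1.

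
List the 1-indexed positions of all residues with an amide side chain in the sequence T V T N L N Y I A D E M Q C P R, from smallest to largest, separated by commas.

4, 6, 13

Only N (asparagine) and Q (glutamine) carry a side-chain carboxamide.
Matching residues: N4, N6, Q13.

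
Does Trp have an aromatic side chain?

Yes

F, W, and Y each carry an aromatic ring on the side chain.
Tryptophan is in this group.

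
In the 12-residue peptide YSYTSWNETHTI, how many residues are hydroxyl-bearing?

The –OH-bearing residues are Ser, Thr (aliphatic alcohols), and Tyr (phenol).
Matching residues: Y1, S2, Y3, T4, S5, T9, T11.

7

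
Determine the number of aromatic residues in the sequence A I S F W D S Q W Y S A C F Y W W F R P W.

10

F, W, and Y each carry an aromatic ring on the side chain.
Matching residues: F4, W5, W9, Y10, F14, Y15, W16, W17, F18, W21.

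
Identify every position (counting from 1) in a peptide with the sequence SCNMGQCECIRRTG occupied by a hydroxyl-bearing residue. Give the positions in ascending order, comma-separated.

1, 13

S, T, and Y are the three residues with a side-chain hydroxyl.
Matching residues: S1, T13.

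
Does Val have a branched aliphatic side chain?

The BCAAs are Val, Leu, and Ile — aliphatic side chains with a branch point.
Valine is in this group.

Yes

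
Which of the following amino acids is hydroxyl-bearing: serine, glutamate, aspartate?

S, T, and Y are the three residues with a side-chain hydroxyl.
Of the listed options, only serine belongs to this group.

serine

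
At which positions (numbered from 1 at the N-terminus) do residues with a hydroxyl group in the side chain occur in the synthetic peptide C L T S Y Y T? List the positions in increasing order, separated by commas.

3, 4, 5, 6, 7

Serine (S), threonine (T), and tyrosine (Y) each carry a hydroxyl group on the side chain.
Matching residues: T3, S4, Y5, Y6, T7.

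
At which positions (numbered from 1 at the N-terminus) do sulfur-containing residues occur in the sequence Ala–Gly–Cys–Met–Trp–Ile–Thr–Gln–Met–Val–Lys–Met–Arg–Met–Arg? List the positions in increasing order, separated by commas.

3, 4, 9, 12, 14

Cysteine (C, thiol) and methionine (M, thioether) are the two sulfur-containing amino acids.
Matching residues: Cys3, Met4, Met9, Met12, Met14.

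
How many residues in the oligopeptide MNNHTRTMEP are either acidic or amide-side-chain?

3

Acidic: D, E. Amide-side-chain: N, Q.
Acidic residues here: E9 (1).
Amide-side-chain residues here: N2, N3 (2).
The two groups share no amino acid, so total = 1 + 2 = 3.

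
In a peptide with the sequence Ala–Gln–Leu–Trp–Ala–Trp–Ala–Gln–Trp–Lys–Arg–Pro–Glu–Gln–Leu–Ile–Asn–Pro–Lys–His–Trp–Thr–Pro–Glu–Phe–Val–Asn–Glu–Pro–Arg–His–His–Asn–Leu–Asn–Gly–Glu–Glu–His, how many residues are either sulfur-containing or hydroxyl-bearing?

1

Sulfur-containing: C, M. Hydroxyl-bearing: S, T, Y.
Sulfur-containing residues here: none (0).
Hydroxyl-bearing residues here: Thr22 (1).
The two groups share no amino acid, so total = 0 + 1 = 1.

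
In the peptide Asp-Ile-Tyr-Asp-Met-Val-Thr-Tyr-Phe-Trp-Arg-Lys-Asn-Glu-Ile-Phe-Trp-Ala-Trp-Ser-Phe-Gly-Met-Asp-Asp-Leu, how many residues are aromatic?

8

Phenylalanine (F), tryptophan (W), and tyrosine (Y) have aromatic ring side chains.
Matching residues: Tyr3, Tyr8, Phe9, Trp10, Phe16, Trp17, Trp19, Phe21.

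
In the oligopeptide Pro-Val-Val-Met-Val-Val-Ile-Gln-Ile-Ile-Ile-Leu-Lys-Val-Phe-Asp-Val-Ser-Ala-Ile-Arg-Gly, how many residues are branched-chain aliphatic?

12

Valine (V), leucine (L), and isoleucine (I) are the branched-chain amino acids.
Matching residues: Val2, Val3, Val5, Val6, Ile7, Ile9, Ile10, Ile11, Leu12, Val14, Val17, Ile20.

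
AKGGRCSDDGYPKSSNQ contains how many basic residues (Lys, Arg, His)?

3

Matching residues: K2, R5, K13.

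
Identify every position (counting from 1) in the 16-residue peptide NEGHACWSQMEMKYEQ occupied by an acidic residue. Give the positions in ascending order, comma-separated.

2, 11, 15

The acidic residues are Asp (D) and Glu (E), whose side chains end in a carboxylate group.
Matching residues: E2, E11, E15.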